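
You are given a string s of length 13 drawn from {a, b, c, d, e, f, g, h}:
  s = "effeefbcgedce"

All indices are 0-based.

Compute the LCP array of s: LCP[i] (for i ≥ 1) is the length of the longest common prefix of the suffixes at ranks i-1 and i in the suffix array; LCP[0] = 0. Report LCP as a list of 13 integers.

[0, 0, 1, 0, 0, 1, 1, 1, 2, 0, 1, 1, 0]

rank→(start, suffix):
  0 → (6, 'bcgedce')
  1 → (11, 'ce')
  2 → (7, 'cgedce')
  3 → (10, 'dce')
  4 → (12, 'e')
  5 → (9, 'edce')
  6 → (3, 'eefbcgedce')
  7 → (4, 'efbcgedce')
  8 → (0, 'effeefbcgedce')
  9 → (5, 'fbcgedce')
  10 → (2, 'feefbcgedce')
  11 → (1, 'ffeefbcgedce')
  12 → (8, 'gedce')

SA = [6, 11, 7, 10, 12, 9, 3, 4, 0, 5, 2, 1, 8]
[i] adj suffixes → lcp
  [1] 6/11 → 0 ('')
  [2] 11/7 → 1 ('c')
  [3] 7/10 → 0 ('')
  [4] 10/12 → 0 ('')
  [5] 12/9 → 1 ('e')
  [6] 9/3 → 1 ('e')
  [7] 3/4 → 1 ('e')
  [8] 4/0 → 2 ('ef')
  [9] 0/5 → 0 ('')
  [10] 5/2 → 1 ('f')
  [11] 2/1 → 1 ('f')
  [12] 1/8 → 0 ('')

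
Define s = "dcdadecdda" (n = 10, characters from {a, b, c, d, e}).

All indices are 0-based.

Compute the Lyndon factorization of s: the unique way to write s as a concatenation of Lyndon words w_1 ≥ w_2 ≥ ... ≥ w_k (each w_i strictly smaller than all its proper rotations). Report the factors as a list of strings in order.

emit factor 1: 'd' (i=0, period=1)
emit factor 2: 'cd' (i=1, period=2)
emit factor 3: 'adecdd' (i=3, period=6)
emit factor 4: 'a' (i=9, period=1)

["d", "cd", "adecdd", "a"]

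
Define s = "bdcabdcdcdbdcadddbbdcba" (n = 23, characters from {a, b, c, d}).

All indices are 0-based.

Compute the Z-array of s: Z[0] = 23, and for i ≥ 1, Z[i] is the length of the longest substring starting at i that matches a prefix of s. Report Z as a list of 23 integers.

[23, 0, 0, 0, 3, 0, 0, 0, 0, 0, 4, 0, 0, 0, 0, 0, 0, 1, 3, 0, 0, 1, 0]

Z[0]=23
i=1: fresh scan; Z[1]=0
i=2: fresh scan; Z[2]=0
i=3: fresh scan; Z[3]=0
i=4: fresh scan; Z[4]=3 extend→box=[4,7)
i=5: min(r-i=2, Z[1]=0)=0; Z[5]=0
i=6: min(r-i=1, Z[2]=0)=0; Z[6]=0
i=7: fresh scan; Z[7]=0
i=8: fresh scan; Z[8]=0
i=9: fresh scan; Z[9]=0
i=10: fresh scan; Z[10]=4 extend→box=[10,14)
i=11: min(r-i=3, Z[1]=0)=0; Z[11]=0
i=12: min(r-i=2, Z[2]=0)=0; Z[12]=0
i=13: min(r-i=1, Z[3]=0)=0; Z[13]=0
i=14: fresh scan; Z[14]=0
i=15: fresh scan; Z[15]=0
i=16: fresh scan; Z[16]=0
i=17: fresh scan; Z[17]=1 extend→box=[17,18)
i=18: fresh scan; Z[18]=3 extend→box=[18,21)
i=19: min(r-i=2, Z[1]=0)=0; Z[19]=0
i=20: min(r-i=1, Z[2]=0)=0; Z[20]=0
i=21: fresh scan; Z[21]=1 extend→box=[21,22)
i=22: fresh scan; Z[22]=0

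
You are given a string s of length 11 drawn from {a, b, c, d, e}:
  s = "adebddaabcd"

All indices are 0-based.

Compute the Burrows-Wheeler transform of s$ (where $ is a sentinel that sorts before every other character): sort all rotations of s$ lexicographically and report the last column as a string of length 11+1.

rank  rotation      last
    0  $adebddaabcd  d
    1  aabcd$adebdd  d
    2  abcd$adebdda  a
    3  adebddaabcd$  $
    4  bcd$adebddaa  a
    5  bddaabcd$ade  e
    6  cd$adebddaab  b
    7  d$adebddaabc  c
    8  daabcd$adebd  d
    9  ddaabcd$adeb  b
   10  debddaabcd$a  a
   11  ebddaabcd$ad  d

dda$aebcdbad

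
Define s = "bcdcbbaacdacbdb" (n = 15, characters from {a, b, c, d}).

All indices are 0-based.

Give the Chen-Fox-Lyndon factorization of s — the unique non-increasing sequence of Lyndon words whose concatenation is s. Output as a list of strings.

["bcdc", "b", "b", "aacdacbdb"]

emit factor 1: 'bcdc' (i=0, period=4)
emit factor 2: 'b' (i=4, period=1)
emit factor 3: 'b' (i=5, period=1)
emit factor 4: 'aacdacbdb' (i=6, period=9)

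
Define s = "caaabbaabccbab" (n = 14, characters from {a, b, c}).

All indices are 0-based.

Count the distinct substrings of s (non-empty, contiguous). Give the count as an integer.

88

rank | idx | suffix
   0 |   1 | aaabbaabccbab
   1 |   2 | aabbaabccbab
   2 |   6 | aabccbab
   3 |  12 | ab
   4 |   3 | abbaabccbab
   5 |   7 | abccbab
   6 |  13 | b
   7 |   5 | baabccbab
   8 |  11 | bab
   9 |   4 | bbaabccbab
  10 |   8 | bccbab
  11 |   0 | caaabbaabccbab
  12 |  10 | cbab
  13 |   9 | ccbab

SA = [1, 2, 6, 12, 3, 7, 13, 5, 11, 4, 8, 0, 10, 9]
rank  pair      lcp
   1  s[1:],s[2:]  2  'aa'
   2  s[2:],s[6:]  3  'aab'
   3  s[6:],s[12:]  1  'a'
   4  s[12:],s[3:]  2  'ab'
   5  s[3:],s[7:]  2  'ab'
   6  s[7:],s[13:]  0  ''
   7  s[13:],s[5:]  1  'b'
   8  s[5:],s[11:]  2  'ba'
   9  s[11:],s[4:]  1  'b'
  10  s[4:],s[8:]  1  'b'
  11  s[8:],s[0:]  0  ''
  12  s[0:],s[10:]  1  'c'
  13  s[10:],s[9:]  1  'c'

n(n+1)/2 = 14·15/2 = 105
Σ LCP = 0 + 2 + 3 + 1 + 2 + 2 + 0 + 1 + 2 + 1 + 1 + 0 + 1 + 1 = 17
distinct = 105 − 17 = 88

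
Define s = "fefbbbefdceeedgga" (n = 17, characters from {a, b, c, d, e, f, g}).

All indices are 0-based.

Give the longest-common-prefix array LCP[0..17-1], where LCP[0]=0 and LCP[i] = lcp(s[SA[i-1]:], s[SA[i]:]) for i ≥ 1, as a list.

[0, 0, 2, 1, 0, 0, 1, 0, 1, 2, 1, 2, 0, 1, 1, 0, 1]

rank | idx | suffix
   0 |  16 | a
   1 |   3 | bbbefdceeedgga
   2 |   4 | bbefdceeedgga
   3 |   5 | befdceeedgga
   4 |   9 | ceeedgga
   5 |   8 | dceeedgga
   6 |  13 | dgga
   7 |  12 | edgga
   8 |  11 | eedgga
   9 |  10 | eeedgga
  10 |   1 | efbbbefdceeedgga
  11 |   6 | efdceeedgga
  12 |   2 | fbbbefdceeedgga
  13 |   7 | fdceeedgga
  14 |   0 | fefbbbefdceeedgga
  15 |  15 | ga
  16 |  14 | gga

SA = [16, 3, 4, 5, 9, 8, 13, 12, 11, 10, 1, 6, 2, 7, 0, 15, 14]
[i] adj suffixes → lcp
  [1] 16/3 → 0 ('')
  [2] 3/4 → 2 ('bb')
  [3] 4/5 → 1 ('b')
  [4] 5/9 → 0 ('')
  [5] 9/8 → 0 ('')
  [6] 8/13 → 1 ('d')
  [7] 13/12 → 0 ('')
  [8] 12/11 → 1 ('e')
  [9] 11/10 → 2 ('ee')
  [10] 10/1 → 1 ('e')
  [11] 1/6 → 2 ('ef')
  [12] 6/2 → 0 ('')
  [13] 2/7 → 1 ('f')
  [14] 7/0 → 1 ('f')
  [15] 0/15 → 0 ('')
  [16] 15/14 → 1 ('g')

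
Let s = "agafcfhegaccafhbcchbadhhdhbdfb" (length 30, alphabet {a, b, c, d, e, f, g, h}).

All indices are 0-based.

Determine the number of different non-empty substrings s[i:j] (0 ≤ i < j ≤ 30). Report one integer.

436

rank | idx | suffix
   0 |   9 | accafhbcchbadhhdhbdfb
   1 |  20 | adhhdhbdfb
   2 |   2 | afcfhegaccafhbcchbadhhdhbdfb
   3 |  12 | afhbcchbadhhdhbdfb
   4 |   0 | agafcfhegaccafhbcchbadhhdhbdfb
   5 |  29 | b
   6 |  19 | badhhdhbdfb
   7 |  15 | bcchbadhhdhbdfb
   8 |  26 | bdfb
   9 |  11 | cafhbcchbadhhdhbdfb
  10 |  10 | ccafhbcchbadhhdhbdfb
  11 |  16 | cchbadhhdhbdfb
  12 |   4 | cfhegaccafhbcchbadhhdhbdfb
  13 |  17 | chbadhhdhbdfb
  14 |  27 | dfb
  15 |  24 | dhbdfb
  16 |  21 | dhhdhbdfb
  17 |   7 | egaccafhbcchbadhhdhbdfb
  18 |  28 | fb
  19 |   3 | fcfhegaccafhbcchbadhhdhbdfb
  20 |  13 | fhbcchbadhhdhbdfb
  21 |   5 | fhegaccafhbcchbadhhdhbdfb
  22 |   8 | gaccafhbcchbadhhdhbdfb
  23 |   1 | gafcfhegaccafhbcchbadhhdhbdfb
  24 |  18 | hbadhhdhbdfb
  25 |  14 | hbcchbadhhdhbdfb
  26 |  25 | hbdfb
  27 |  23 | hdhbdfb
  28 |   6 | hegaccafhbcchbadhhdhbdfb
  29 |  22 | hhdhbdfb

SA = [9, 20, 2, 12, 0, 29, 19, 15, 26, 11, 10, 16, 4, 17, 27, 24, 21, 7, 28, 3, 13, 5, 8, 1, 18, 14, 25, 23, 6, 22]
rank  pair      lcp
   1  s[9:],s[20:]  1  'a'
   2  s[20:],s[2:]  1  'a'
   3  s[2:],s[12:]  2  'af'
   4  s[12:],s[0:]  1  'a'
   5  s[0:],s[29:]  0  ''
   6  s[29:],s[19:]  1  'b'
   7  s[19:],s[15:]  1  'b'
   8  s[15:],s[26:]  1  'b'
   9  s[26:],s[11:]  0  ''
  10  s[11:],s[10:]  1  'c'
  11  s[10:],s[16:]  2  'cc'
  12  s[16:],s[4:]  1  'c'
  13  s[4:],s[17:]  1  'c'
  14  s[17:],s[27:]  0  ''
  15  s[27:],s[24:]  1  'd'
  16  s[24:],s[21:]  2  'dh'
  17  s[21:],s[7:]  0  ''
  18  s[7:],s[28:]  0  ''
  19  s[28:],s[3:]  1  'f'
  20  s[3:],s[13:]  1  'f'
  21  s[13:],s[5:]  2  'fh'
  22  s[5:],s[8:]  0  ''
  23  s[8:],s[1:]  2  'ga'
  24  s[1:],s[18:]  0  ''
  25  s[18:],s[14:]  2  'hb'
  26  s[14:],s[25:]  2  'hb'
  27  s[25:],s[23:]  1  'h'
  28  s[23:],s[6:]  1  'h'
  29  s[6:],s[22:]  1  'h'

n(n+1)/2 = 30·31/2 = 465
Σ LCP = 0 + 1 + 1 + 2 + 1 + 0 + 1 + 1 + 1 + 0 + 1 + 2 + 1 + 1 + 0 + 1 + 2 + 0 + 0 + 1 + 1 + 2 + 0 + 2 + 0 + 2 + 2 + 1 + 1 + 1 = 29
distinct = 465 − 29 = 436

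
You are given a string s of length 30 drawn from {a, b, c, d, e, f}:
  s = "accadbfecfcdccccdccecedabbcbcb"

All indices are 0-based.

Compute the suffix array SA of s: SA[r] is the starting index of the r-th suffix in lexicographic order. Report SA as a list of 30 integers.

[23, 0, 3, 29, 24, 27, 25, 5, 2, 28, 26, 1, 12, 13, 14, 17, 10, 15, 18, 20, 8, 22, 4, 11, 16, 19, 7, 21, 9, 6]

rank | idx | suffix
   0 |  23 | abbcbcb
   1 |   0 | accadbfecfcdccccdccecedabbcbcb
   2 |   3 | adbfecfcdccccdccecedabbcbcb
   3 |  29 | b
   4 |  24 | bbcbcb
   5 |  27 | bcb
   6 |  25 | bcbcb
   7 |   5 | bfecfcdccccdccecedabbcbcb
   8 |   2 | cadbfecfcdccccdccecedabbcbcb
   9 |  28 | cb
  10 |  26 | cbcb
  11 |   1 | ccadbfecfcdccccdccecedabbcbcb
  12 |  12 | ccccdccecedabbcbcb
  13 |  13 | cccdccecedabbcbcb
  14 |  14 | ccdccecedabbcbcb
  15 |  17 | ccecedabbcbcb
  16 |  10 | cdccccdccecedabbcbcb
  17 |  15 | cdccecedabbcbcb
  18 |  18 | cecedabbcbcb
  19 |  20 | cedabbcbcb
  20 |   8 | cfcdccccdccecedabbcbcb
  21 |  22 | dabbcbcb
  22 |   4 | dbfecfcdccccdccecedabbcbcb
  23 |  11 | dccccdccecedabbcbcb
  24 |  16 | dccecedabbcbcb
  25 |  19 | ecedabbcbcb
  26 |   7 | ecfcdccccdccecedabbcbcb
  27 |  21 | edabbcbcb
  28 |   9 | fcdccccdccecedabbcbcb
  29 |   6 | fecfcdccccdccecedabbcbcb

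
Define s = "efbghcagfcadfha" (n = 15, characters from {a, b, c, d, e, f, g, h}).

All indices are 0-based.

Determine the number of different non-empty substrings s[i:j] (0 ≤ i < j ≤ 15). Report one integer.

112

rank | idx | suffix
   0 |  14 | a
   1 |  10 | adfha
   2 |   6 | agfcadfha
   3 |   2 | bghcagfcadfha
   4 |   9 | cadfha
   5 |   5 | cagfcadfha
   6 |  11 | dfha
   7 |   0 | efbghcagfcadfha
   8 |   1 | fbghcagfcadfha
   9 |   8 | fcadfha
  10 |  12 | fha
  11 |   7 | gfcadfha
  12 |   3 | ghcagfcadfha
  13 |  13 | ha
  14 |   4 | hcagfcadfha

SA = [14, 10, 6, 2, 9, 5, 11, 0, 1, 8, 12, 7, 3, 13, 4]
[i] adj suffixes → lcp
  [1] 14/10 → 1 ('a')
  [2] 10/6 → 1 ('a')
  [3] 6/2 → 0 ('')
  [4] 2/9 → 0 ('')
  [5] 9/5 → 2 ('ca')
  [6] 5/11 → 0 ('')
  [7] 11/0 → 0 ('')
  [8] 0/1 → 0 ('')
  [9] 1/8 → 1 ('f')
  [10] 8/12 → 1 ('f')
  [11] 12/7 → 0 ('')
  [12] 7/3 → 1 ('g')
  [13] 3/13 → 0 ('')
  [14] 13/4 → 1 ('h')

n(n+1)/2 = 15·16/2 = 120
Σ LCP = 0 + 1 + 1 + 0 + 0 + 2 + 0 + 0 + 0 + 1 + 1 + 0 + 1 + 0 + 1 = 8
distinct = 120 − 8 = 112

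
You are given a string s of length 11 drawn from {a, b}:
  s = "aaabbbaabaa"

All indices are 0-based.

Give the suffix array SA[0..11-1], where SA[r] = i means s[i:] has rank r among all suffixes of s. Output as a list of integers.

sorted suffixes:
  #0 SA[0]=10  'a'
  #1 SA[1]=9  'aa'
  #2 SA[2]=0  'aaabbbaabaa'
  #3 SA[3]=6  'aabaa'
  #4 SA[4]=1  'aabbbaabaa'
  #5 SA[5]=7  'abaa'
  #6 SA[6]=2  'abbbaabaa'
  #7 SA[7]=8  'baa'
  #8 SA[8]=5  'baabaa'
  #9 SA[9]=4  'bbaabaa'
  #10 SA[10]=3  'bbbaabaa'

[10, 9, 0, 6, 1, 7, 2, 8, 5, 4, 3]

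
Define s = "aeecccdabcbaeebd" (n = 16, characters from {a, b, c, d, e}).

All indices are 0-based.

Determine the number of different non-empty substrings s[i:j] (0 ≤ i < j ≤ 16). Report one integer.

sorted suffixes:
  #0 SA[0]=7  'abcbaeebd'
  #1 SA[1]=11  'aeebd'
  #2 SA[2]=0  'aeecccdabcbaeebd'
  #3 SA[3]=10  'baeebd'
  #4 SA[4]=8  'bcbaeebd'
  #5 SA[5]=14  'bd'
  #6 SA[6]=9  'cbaeebd'
  #7 SA[7]=3  'cccdabcbaeebd'
  #8 SA[8]=4  'ccdabcbaeebd'
  #9 SA[9]=5  'cdabcbaeebd'
  #10 SA[10]=15  'd'
  #11 SA[11]=6  'dabcbaeebd'
  #12 SA[12]=13  'ebd'
  #13 SA[13]=2  'ecccdabcbaeebd'
  #14 SA[14]=12  'eebd'
  #15 SA[15]=1  'eecccdabcbaeebd'

SA = [7, 11, 0, 10, 8, 14, 9, 3, 4, 5, 15, 6, 13, 2, 12, 1]
[i] adj suffixes → lcp
  [1] 7/11 → 1 ('a')
  [2] 11/0 → 3 ('aee')
  [3] 0/10 → 0 ('')
  [4] 10/8 → 1 ('b')
  [5] 8/14 → 1 ('b')
  [6] 14/9 → 0 ('')
  [7] 9/3 → 1 ('c')
  [8] 3/4 → 2 ('cc')
  [9] 4/5 → 1 ('c')
  [10] 5/15 → 0 ('')
  [11] 15/6 → 1 ('d')
  [12] 6/13 → 0 ('')
  [13] 13/2 → 1 ('e')
  [14] 2/12 → 1 ('e')
  [15] 12/1 → 2 ('ee')

n(n+1)/2 = 16·17/2 = 136
Σ LCP = 0 + 1 + 3 + 0 + 1 + 1 + 0 + 1 + 2 + 1 + 0 + 1 + 0 + 1 + 1 + 2 = 15
distinct = 136 − 15 = 121

121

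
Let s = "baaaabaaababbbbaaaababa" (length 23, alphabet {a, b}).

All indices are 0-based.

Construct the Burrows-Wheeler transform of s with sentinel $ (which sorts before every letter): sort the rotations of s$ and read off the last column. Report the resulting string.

rank  rotation                  last
    0  $baaaabaaababbbbaaaababa  a
    1  a$baaaabaaababbbbaaaabab  b
    2  aaaabaaababbbbaaaababa$b  b
    3  aaaababa$baaaabaaababbbb  b
    4  aaabaaababbbbaaaababa$ba  a
    5  aaababa$baaaabaaababbbba  a
    6  aaababbbbaaaababa$baaaab  b
    7  aabaaababbbbaaaababa$baa  a
    8  aababa$baaaabaaababbbbaa  a
    9  aababbbbaaaababa$baaaaba  a
   10  aba$baaaabaaababbbbaaaab  b
   11  abaaababbbbaaaababa$baaa  a
   12  ababa$baaaabaaababbbbaaa  a
   13  ababbbbaaaababa$baaaabaa  a
   14  abbbbaaaababa$baaaabaaab  b
   15  ba$baaaabaaababbbbaaaaba  a
   16  baaaabaaababbbbaaaababa$  $
   17  baaaababa$baaaabaaababbb  b
   18  baaababbbbaaaababa$baaaa  a
   19  baba$baaaabaaababbbbaaaa  a
   20  babbbbaaaababa$baaaabaaa  a
   21  bbaaaababa$baaaabaaababb  b
   22  bbbaaaababa$baaaabaaabab  b
   23  bbbbaaaababa$baaaabaaaba  a

abbbaabaaabaaaba$baaabba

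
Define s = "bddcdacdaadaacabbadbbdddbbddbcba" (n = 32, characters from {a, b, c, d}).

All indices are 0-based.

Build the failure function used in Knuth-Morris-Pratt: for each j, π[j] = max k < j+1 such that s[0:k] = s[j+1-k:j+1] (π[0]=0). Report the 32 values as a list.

[0, 0, 0, 0, 0, 0, 0, 0, 0, 0, 0, 0, 0, 0, 0, 1, 1, 0, 0, 1, 1, 2, 3, 0, 1, 1, 2, 3, 1, 0, 1, 0]

π[0] = 0
j=1 s[j]='d': π[1]=0 (border '')
j=2 s[j]='d': π[2]=0 (border '')
j=3 s[j]='c': π[3]=0 (border '')
j=4 s[j]='d': π[4]=0 (border '')
j=5 s[j]='a': π[5]=0 (border '')
j=6 s[j]='c': π[6]=0 (border '')
j=7 s[j]='d': π[7]=0 (border '')
j=8 s[j]='a': π[8]=0 (border '')
j=9 s[j]='a': π[9]=0 (border '')
j=10 s[j]='d': π[10]=0 (border '')
j=11 s[j]='a': π[11]=0 (border '')
j=12 s[j]='a': π[12]=0 (border '')
j=13 s[j]='c': π[13]=0 (border '')
j=14 s[j]='a': π[14]=0 (border '')
j=15 s[j]='b': π[15]=1 (border 'b')
j=16 s[j]='b': k: 1→0; π[16]=1 (border 'b')
j=17 s[j]='a': k: 1→0; π[17]=0 (border '')
j=18 s[j]='d': π[18]=0 (border '')
j=19 s[j]='b': π[19]=1 (border 'b')
j=20 s[j]='b': k: 1→0; π[20]=1 (border 'b')
j=21 s[j]='d': π[21]=2 (border 'bd')
j=22 s[j]='d': π[22]=3 (border 'bdd')
j=23 s[j]='d': k: 3→0; π[23]=0 (border '')
j=24 s[j]='b': π[24]=1 (border 'b')
j=25 s[j]='b': k: 1→0; π[25]=1 (border 'b')
j=26 s[j]='d': π[26]=2 (border 'bd')
j=27 s[j]='d': π[27]=3 (border 'bdd')
j=28 s[j]='b': k: 3→0; π[28]=1 (border 'b')
j=29 s[j]='c': k: 1→0; π[29]=0 (border '')
j=30 s[j]='b': π[30]=1 (border 'b')
j=31 s[j]='a': k: 1→0; π[31]=0 (border '')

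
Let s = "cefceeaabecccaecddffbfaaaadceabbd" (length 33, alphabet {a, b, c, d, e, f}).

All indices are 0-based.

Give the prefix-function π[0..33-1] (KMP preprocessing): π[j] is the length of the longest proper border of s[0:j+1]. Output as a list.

π[0] = 0
j=1 s[j]='e': π[1]=0 (border '')
j=2 s[j]='f': π[2]=0 (border '')
j=3 s[j]='c': π[3]=1 (border 'c')
j=4 s[j]='e': π[4]=2 (border 'ce')
j=5 s[j]='e': k: 2→0; π[5]=0 (border '')
j=6 s[j]='a': π[6]=0 (border '')
j=7 s[j]='a': π[7]=0 (border '')
j=8 s[j]='b': π[8]=0 (border '')
j=9 s[j]='e': π[9]=0 (border '')
j=10 s[j]='c': π[10]=1 (border 'c')
j=11 s[j]='c': k: 1→0; π[11]=1 (border 'c')
j=12 s[j]='c': k: 1→0; π[12]=1 (border 'c')
j=13 s[j]='a': k: 1→0; π[13]=0 (border '')
j=14 s[j]='e': π[14]=0 (border '')
j=15 s[j]='c': π[15]=1 (border 'c')
j=16 s[j]='d': k: 1→0; π[16]=0 (border '')
j=17 s[j]='d': π[17]=0 (border '')
j=18 s[j]='f': π[18]=0 (border '')
j=19 s[j]='f': π[19]=0 (border '')
j=20 s[j]='b': π[20]=0 (border '')
j=21 s[j]='f': π[21]=0 (border '')
j=22 s[j]='a': π[22]=0 (border '')
j=23 s[j]='a': π[23]=0 (border '')
j=24 s[j]='a': π[24]=0 (border '')
j=25 s[j]='a': π[25]=0 (border '')
j=26 s[j]='d': π[26]=0 (border '')
j=27 s[j]='c': π[27]=1 (border 'c')
j=28 s[j]='e': π[28]=2 (border 'ce')
j=29 s[j]='a': k: 2→0; π[29]=0 (border '')
j=30 s[j]='b': π[30]=0 (border '')
j=31 s[j]='b': π[31]=0 (border '')
j=32 s[j]='d': π[32]=0 (border '')

[0, 0, 0, 1, 2, 0, 0, 0, 0, 0, 1, 1, 1, 0, 0, 1, 0, 0, 0, 0, 0, 0, 0, 0, 0, 0, 0, 1, 2, 0, 0, 0, 0]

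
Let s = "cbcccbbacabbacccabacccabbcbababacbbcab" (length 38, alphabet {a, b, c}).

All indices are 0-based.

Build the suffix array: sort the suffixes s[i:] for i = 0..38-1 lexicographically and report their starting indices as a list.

[36, 27, 29, 16, 9, 22, 7, 31, 12, 18, 37, 26, 28, 6, 30, 11, 17, 5, 10, 33, 23, 34, 24, 1, 35, 15, 8, 21, 25, 4, 32, 0, 14, 20, 3, 13, 19, 2]

sorted suffixes:
  #0 SA[0]=36  'ab'
  #1 SA[1]=27  'ababacbbcab'
  #2 SA[2]=29  'abacbbcab'
  #3 SA[3]=16  'abacccabbcbababacbbcab'
  #4 SA[4]=9  'abbacccabacccabbcbababacbbcab'
  #5 SA[5]=22  'abbcbababacbbcab'
  #6 SA[6]=7  'acabbacccabacccabbcbababacbbcab'
  #7 SA[7]=31  'acbbcab'
  #8 SA[8]=12  'acccabacccabbcbababacbbcab'
  #9 SA[9]=18  'acccabbcbababacbbcab'
  #10 SA[10]=37  'b'
  #11 SA[11]=26  'bababacbbcab'
  #12 SA[12]=28  'babacbbcab'
  #13 SA[13]=6  'bacabbacccabacccabbcbababacbbcab'
  #14 SA[14]=30  'bacbbcab'
  #15 SA[15]=11  'bacccabacccabbcbababacbbcab'
  #16 SA[16]=17  'bacccabbcbababacbbcab'
  #17 SA[17]=5  'bbacabbacccabacccabbcbababacbbcab'
  #18 SA[18]=10  'bbacccabacccabbcbababacbbcab'
  #19 SA[19]=33  'bbcab'
  #20 SA[20]=23  'bbcbababacbbcab'
  #21 SA[21]=34  'bcab'
  #22 SA[22]=24  'bcbababacbbcab'
  #23 SA[23]=1  'bcccbbacabbacccabacccabbcbababacbbcab'
  #24 SA[24]=35  'cab'
  #25 SA[25]=15  'cabacccabbcbababacbbcab'
  #26 SA[26]=8  'cabbacccabacccabbcbababacbbcab'
  #27 SA[27]=21  'cabbcbababacbbcab'
  #28 SA[28]=25  'cbababacbbcab'
  #29 SA[29]=4  'cbbacabbacccabacccabbcbababacbbcab'
  #30 SA[30]=32  'cbbcab'
  #31 SA[31]=0  'cbcccbbacabbacccabacccabbcbababacbbcab'
  #32 SA[32]=14  'ccabacccabbcbababacbbcab'
  #33 SA[33]=20  'ccabbcbababacbbcab'
  #34 SA[34]=3  'ccbbacabbacccabacccabbcbababacbbcab'
  #35 SA[35]=13  'cccabacccabbcbababacbbcab'
  #36 SA[36]=19  'cccabbcbababacbbcab'
  #37 SA[37]=2  'cccbbacabbacccabacccabbcbababacbbcab'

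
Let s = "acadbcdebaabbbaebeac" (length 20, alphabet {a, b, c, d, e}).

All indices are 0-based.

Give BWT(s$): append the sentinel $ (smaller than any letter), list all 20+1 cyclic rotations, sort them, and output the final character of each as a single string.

cbae$cbebbadeaabacbda

rank  rotation               last
    0  $acadbcdebaabbbaebeac  c
    1  aabbbaebeac$acadbcdeb  b
    2  abbbaebeac$acadbcdeba  a
    3  ac$acadbcdebaabbbaebe  e
    4  acadbcdebaabbbaebeac$  $
    5  adbcdebaabbbaebeac$ac  c
    6  aebeac$acadbcdebaabbb  b
    7  baabbbaebeac$acadbcde  e
    8  baebeac$acadbcdebaabb  b
    9  bbaebeac$acadbcdebaab  b
   10  bbbaebeac$acadbcdebaa  a
   11  bcdebaabbbaebeac$acad  d
   12  beac$acadbcdebaabbbae  e
   13  c$acadbcdebaabbbaebea  a
   14  cadbcdebaabbbaebeac$a  a
   15  cdebaabbbaebeac$acadb  b
   16  dbcdebaabbbaebeac$aca  a
   17  debaabbbaebeac$acadbc  c
   18  eac$acadbcdebaabbbaeb  b
   19  ebaabbbaebeac$acadbcd  d
   20  ebeac$acadbcdebaabbba  a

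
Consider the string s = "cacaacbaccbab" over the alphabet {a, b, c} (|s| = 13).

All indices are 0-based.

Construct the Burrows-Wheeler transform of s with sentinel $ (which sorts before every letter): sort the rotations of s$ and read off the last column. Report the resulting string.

bcbcabacca$caa

rank  rotation        last
    0  $cacaacbaccbab  b
    1  aacbaccbab$cac  c
    2  ab$cacaacbaccb  b
    3  acaacbaccbab$c  c
    4  acbaccbab$caca  a
    5  accbab$cacaacb  b
    6  b$cacaacbaccba  a
    7  bab$cacaacbacc  c
    8  baccbab$cacaac  c
    9  caacbaccbab$ca  a
   10  cacaacbaccbab$  $
   11  cbab$cacaacbac  c
   12  cbaccbab$cacaa  a
   13  ccbab$cacaacba  a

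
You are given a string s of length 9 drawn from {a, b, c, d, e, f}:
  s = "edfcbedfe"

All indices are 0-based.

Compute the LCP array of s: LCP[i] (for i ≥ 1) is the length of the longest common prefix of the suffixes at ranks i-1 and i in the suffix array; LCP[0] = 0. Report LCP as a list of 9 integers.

rank→(start, suffix):
  0 → (4, 'bedfe')
  1 → (3, 'cbedfe')
  2 → (1, 'dfcbedfe')
  3 → (6, 'dfe')
  4 → (8, 'e')
  5 → (0, 'edfcbedfe')
  6 → (5, 'edfe')
  7 → (2, 'fcbedfe')
  8 → (7, 'fe')

SA = [4, 3, 1, 6, 8, 0, 5, 2, 7]
i: (SA[i-1],SA[i]) lcp shared
  1: (4,3) 0 ''
  2: (3,1) 0 ''
  3: (1,6) 2 'df'
  4: (6,8) 0 ''
  5: (8,0) 1 'e'
  6: (0,5) 3 'edf'
  7: (5,2) 0 ''
  8: (2,7) 1 'f'

[0, 0, 0, 2, 0, 1, 3, 0, 1]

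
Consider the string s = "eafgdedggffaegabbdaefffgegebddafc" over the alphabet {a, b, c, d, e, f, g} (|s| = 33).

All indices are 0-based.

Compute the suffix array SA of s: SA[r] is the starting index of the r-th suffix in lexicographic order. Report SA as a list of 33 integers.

rank | idx | suffix
   0 |  14 | abbdaefffgegebddafc
   1 |  18 | aefffgegebddafc
   2 |  11 | aegabbdaefffgegebddafc
   3 |  30 | afc
   4 |   1 | afgdedggffaegabbdaefffgegebddafc
   5 |  15 | bbdaefffgegebddafc
   6 |  16 | bdaefffgegebddafc
   7 |  27 | bddafc
   8 |  32 | c
   9 |  17 | daefffgegebddafc
  10 |  29 | dafc
  11 |  28 | ddafc
  12 |   4 | dedggffaegabbdaefffgegebddafc
  13 |   6 | dggffaegabbdaefffgegebddafc
  14 |   0 | eafgdedggffaegabbdaefffgegebddafc
  15 |  26 | ebddafc
  16 |   5 | edggffaegabbdaefffgegebddafc
  17 |  19 | efffgegebddafc
  18 |  12 | egabbdaefffgegebddafc
  19 |  24 | egebddafc
  20 |  10 | faegabbdaefffgegebddafc
  21 |  31 | fc
  22 |   9 | ffaegabbdaefffgegebddafc
  23 |  20 | fffgegebddafc
  24 |  21 | ffgegebddafc
  25 |   2 | fgdedggffaegabbdaefffgegebddafc
  26 |  22 | fgegebddafc
  27 |  13 | gabbdaefffgegebddafc
  28 |   3 | gdedggffaegabbdaefffgegebddafc
  29 |  25 | gebddafc
  30 |  23 | gegebddafc
  31 |   8 | gffaegabbdaefffgegebddafc
  32 |   7 | ggffaegabbdaefffgegebddafc

[14, 18, 11, 30, 1, 15, 16, 27, 32, 17, 29, 28, 4, 6, 0, 26, 5, 19, 12, 24, 10, 31, 9, 20, 21, 2, 22, 13, 3, 25, 23, 8, 7]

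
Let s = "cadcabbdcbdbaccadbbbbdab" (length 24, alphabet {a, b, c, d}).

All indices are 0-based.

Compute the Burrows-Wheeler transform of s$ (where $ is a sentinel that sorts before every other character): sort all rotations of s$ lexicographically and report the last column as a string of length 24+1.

rank  rotation                   last
    0  $cadcabbdcbdbaccadbbbbdab  b
    1  ab$cadcabbdcbdbaccadbbbbd  d
    2  abbdcbdbaccadbbbbdab$cadc  c
    3  accadbbbbdab$cadcabbdcbdb  b
    4  adbbbbdab$cadcabbdcbdbacc  c
    5  adcabbdcbdbaccadbbbbdab$c  c
    6  b$cadcabbdcbdbaccadbbbbda  a
    7  baccadbbbbdab$cadcabbdcbd  d
    8  bbbbdab$cadcabbdcbdbaccad  d
    9  bbbdab$cadcabbdcbdbaccadb  b
   10  bbdab$cadcabbdcbdbaccadbb  b
   11  bbdcbdbaccadbbbbdab$cadca  a
   12  bdab$cadcabbdcbdbaccadbbb  b
   13  bdbaccadbbbbdab$cadcabbdc  c
   14  bdcbdbaccadbbbbdab$cadcab  b
   15  cabbdcbdbaccadbbbbdab$cad  d
   16  cadbbbbdab$cadcabbdcbdbac  c
   17  cadcabbdcbdbaccadbbbbdab$  $
   18  cbdbaccadbbbbdab$cadcabbd  d
   19  ccadbbbbdab$cadcabbdcbdba  a
   20  dab$cadcabbdcbdbaccadbbbb  b
   21  dbaccadbbbbdab$cadcabbdcb  b
   22  dbbbbdab$cadcabbdcbdbacca  a
   23  dcabbdcbdbaccadbbbbdab$ca  a
   24  dcbdbaccadbbbbdab$cadcabb  b

bdcbccaddbbabcbdc$dabbaab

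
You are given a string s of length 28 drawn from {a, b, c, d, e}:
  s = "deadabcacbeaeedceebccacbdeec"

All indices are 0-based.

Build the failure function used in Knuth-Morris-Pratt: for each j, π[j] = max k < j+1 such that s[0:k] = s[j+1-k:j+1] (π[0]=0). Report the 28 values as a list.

[0, 0, 0, 1, 0, 0, 0, 0, 0, 0, 0, 0, 0, 0, 1, 0, 0, 0, 0, 0, 0, 0, 0, 0, 1, 2, 0, 0]

π[0] = 0
j=1 s[j]='e': π[1]=0 (border '')
j=2 s[j]='a': π[2]=0 (border '')
j=3 s[j]='d': π[3]=1 (border 'd')
j=4 s[j]='a': k: 1→0; π[4]=0 (border '')
j=5 s[j]='b': π[5]=0 (border '')
j=6 s[j]='c': π[6]=0 (border '')
j=7 s[j]='a': π[7]=0 (border '')
j=8 s[j]='c': π[8]=0 (border '')
j=9 s[j]='b': π[9]=0 (border '')
j=10 s[j]='e': π[10]=0 (border '')
j=11 s[j]='a': π[11]=0 (border '')
j=12 s[j]='e': π[12]=0 (border '')
j=13 s[j]='e': π[13]=0 (border '')
j=14 s[j]='d': π[14]=1 (border 'd')
j=15 s[j]='c': k: 1→0; π[15]=0 (border '')
j=16 s[j]='e': π[16]=0 (border '')
j=17 s[j]='e': π[17]=0 (border '')
j=18 s[j]='b': π[18]=0 (border '')
j=19 s[j]='c': π[19]=0 (border '')
j=20 s[j]='c': π[20]=0 (border '')
j=21 s[j]='a': π[21]=0 (border '')
j=22 s[j]='c': π[22]=0 (border '')
j=23 s[j]='b': π[23]=0 (border '')
j=24 s[j]='d': π[24]=1 (border 'd')
j=25 s[j]='e': π[25]=2 (border 'de')
j=26 s[j]='e': k: 2→0; π[26]=0 (border '')
j=27 s[j]='c': π[27]=0 (border '')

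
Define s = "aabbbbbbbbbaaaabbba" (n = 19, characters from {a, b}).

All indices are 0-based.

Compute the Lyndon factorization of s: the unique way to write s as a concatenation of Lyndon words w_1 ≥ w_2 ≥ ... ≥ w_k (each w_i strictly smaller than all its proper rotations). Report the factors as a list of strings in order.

["aabbbbbbbbb", "aaaabbb", "a"]

emit factor 1: 'aabbbbbbbbb' (i=0, period=11)
emit factor 2: 'aaaabbb' (i=11, period=7)
emit factor 3: 'a' (i=18, period=1)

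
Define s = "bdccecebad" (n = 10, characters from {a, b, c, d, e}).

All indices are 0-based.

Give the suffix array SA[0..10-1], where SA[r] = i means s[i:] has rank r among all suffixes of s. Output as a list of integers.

[8, 7, 0, 2, 5, 3, 9, 1, 6, 4]

rank→(start, suffix):
  0 → (8, 'ad')
  1 → (7, 'bad')
  2 → (0, 'bdccecebad')
  3 → (2, 'ccecebad')
  4 → (5, 'cebad')
  5 → (3, 'cecebad')
  6 → (9, 'd')
  7 → (1, 'dccecebad')
  8 → (6, 'ebad')
  9 → (4, 'ecebad')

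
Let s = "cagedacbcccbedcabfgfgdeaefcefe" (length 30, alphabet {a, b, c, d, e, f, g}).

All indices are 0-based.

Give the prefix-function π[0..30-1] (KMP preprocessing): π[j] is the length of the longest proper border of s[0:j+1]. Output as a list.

π[0] = 0
j=1 s[j]='a': π[1]=0 (border '')
j=2 s[j]='g': π[2]=0 (border '')
j=3 s[j]='e': π[3]=0 (border '')
j=4 s[j]='d': π[4]=0 (border '')
j=5 s[j]='a': π[5]=0 (border '')
j=6 s[j]='c': π[6]=1 (border 'c')
j=7 s[j]='b': k: 1→0; π[7]=0 (border '')
j=8 s[j]='c': π[8]=1 (border 'c')
j=9 s[j]='c': k: 1→0; π[9]=1 (border 'c')
j=10 s[j]='c': k: 1→0; π[10]=1 (border 'c')
j=11 s[j]='b': k: 1→0; π[11]=0 (border '')
j=12 s[j]='e': π[12]=0 (border '')
j=13 s[j]='d': π[13]=0 (border '')
j=14 s[j]='c': π[14]=1 (border 'c')
j=15 s[j]='a': π[15]=2 (border 'ca')
j=16 s[j]='b': k: 2→0; π[16]=0 (border '')
j=17 s[j]='f': π[17]=0 (border '')
j=18 s[j]='g': π[18]=0 (border '')
j=19 s[j]='f': π[19]=0 (border '')
j=20 s[j]='g': π[20]=0 (border '')
j=21 s[j]='d': π[21]=0 (border '')
j=22 s[j]='e': π[22]=0 (border '')
j=23 s[j]='a': π[23]=0 (border '')
j=24 s[j]='e': π[24]=0 (border '')
j=25 s[j]='f': π[25]=0 (border '')
j=26 s[j]='c': π[26]=1 (border 'c')
j=27 s[j]='e': k: 1→0; π[27]=0 (border '')
j=28 s[j]='f': π[28]=0 (border '')
j=29 s[j]='e': π[29]=0 (border '')

[0, 0, 0, 0, 0, 0, 1, 0, 1, 1, 1, 0, 0, 0, 1, 2, 0, 0, 0, 0, 0, 0, 0, 0, 0, 0, 1, 0, 0, 0]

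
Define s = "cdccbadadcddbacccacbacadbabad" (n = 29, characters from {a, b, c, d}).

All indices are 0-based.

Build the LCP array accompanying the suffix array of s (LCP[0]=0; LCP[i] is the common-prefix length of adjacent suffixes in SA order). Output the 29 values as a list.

rank→(start, suffix):
  0 → (25, 'abad')
  1 → (20, 'acadbabad')
  2 → (17, 'acbacadbabad')
  3 → (13, 'acccacbacadbabad')
  4 → (27, 'ad')
  5 → (5, 'adadcddbacccacbacadbabad')
  6 → (22, 'adbabad')
  7 → (7, 'adcddbacccacbacadbabad')
  8 → (24, 'babad')
  9 → (19, 'bacadbabad')
  10 → (12, 'bacccacbacadbabad')
  11 → (26, 'bad')
  12 → (4, 'badadcddbacccacbacadbabad')
  13 → (16, 'cacbacadbabad')
  14 → (21, 'cadbabad')
  15 → (18, 'cbacadbabad')
  16 → (3, 'cbadadcddbacccacbacadbabad')
  17 → (15, 'ccacbacadbabad')
  18 → (2, 'ccbadadcddbacccacbacadbabad')
  19 → (14, 'cccacbacadbabad')
  20 → (0, 'cdccbadadcddbacccacbacadbabad')
  21 → (9, 'cddbacccacbacadbabad')
  22 → (28, 'd')
  23 → (6, 'dadcddbacccacbacadbabad')
  24 → (23, 'dbabad')
  25 → (11, 'dbacccacbacadbabad')
  26 → (1, 'dccbadadcddbacccacbacadbabad')
  27 → (8, 'dcddbacccacbacadbabad')
  28 → (10, 'ddbacccacbacadbabad')

SA = [25, 20, 17, 13, 27, 5, 22, 7, 24, 19, 12, 26, 4, 16, 21, 18, 3, 15, 2, 14, 0, 9, 28, 6, 23, 11, 1, 8, 10]
rank  pair      lcp
   1  s[25:],s[20:]  1  'a'
   2  s[20:],s[17:]  2  'ac'
   3  s[17:],s[13:]  2  'ac'
   4  s[13:],s[27:]  1  'a'
   5  s[27:],s[5:]  2  'ad'
   6  s[5:],s[22:]  2  'ad'
   7  s[22:],s[7:]  2  'ad'
   8  s[7:],s[24:]  0  ''
   9  s[24:],s[19:]  2  'ba'
  10  s[19:],s[12:]  3  'bac'
  11  s[12:],s[26:]  2  'ba'
  12  s[26:],s[4:]  3  'bad'
  13  s[4:],s[16:]  0  ''
  14  s[16:],s[21:]  2  'ca'
  15  s[21:],s[18:]  1  'c'
  16  s[18:],s[3:]  3  'cba'
  17  s[3:],s[15:]  1  'c'
  18  s[15:],s[2:]  2  'cc'
  19  s[2:],s[14:]  2  'cc'
  20  s[14:],s[0:]  1  'c'
  21  s[0:],s[9:]  2  'cd'
  22  s[9:],s[28:]  0  ''
  23  s[28:],s[6:]  1  'd'
  24  s[6:],s[23:]  1  'd'
  25  s[23:],s[11:]  3  'dba'
  26  s[11:],s[1:]  1  'd'
  27  s[1:],s[8:]  2  'dc'
  28  s[8:],s[10:]  1  'd'

[0, 1, 2, 2, 1, 2, 2, 2, 0, 2, 3, 2, 3, 0, 2, 1, 3, 1, 2, 2, 1, 2, 0, 1, 1, 3, 1, 2, 1]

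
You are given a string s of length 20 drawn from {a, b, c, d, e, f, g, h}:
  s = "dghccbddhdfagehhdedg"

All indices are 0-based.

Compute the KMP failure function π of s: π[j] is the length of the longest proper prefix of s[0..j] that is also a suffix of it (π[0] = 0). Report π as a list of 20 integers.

π[0] = 0
j=1 s[j]='g': π[1]=0 (border '')
j=2 s[j]='h': π[2]=0 (border '')
j=3 s[j]='c': π[3]=0 (border '')
j=4 s[j]='c': π[4]=0 (border '')
j=5 s[j]='b': π[5]=0 (border '')
j=6 s[j]='d': π[6]=1 (border 'd')
j=7 s[j]='d': k: 1→0; π[7]=1 (border 'd')
j=8 s[j]='h': k: 1→0; π[8]=0 (border '')
j=9 s[j]='d': π[9]=1 (border 'd')
j=10 s[j]='f': k: 1→0; π[10]=0 (border '')
j=11 s[j]='a': π[11]=0 (border '')
j=12 s[j]='g': π[12]=0 (border '')
j=13 s[j]='e': π[13]=0 (border '')
j=14 s[j]='h': π[14]=0 (border '')
j=15 s[j]='h': π[15]=0 (border '')
j=16 s[j]='d': π[16]=1 (border 'd')
j=17 s[j]='e': k: 1→0; π[17]=0 (border '')
j=18 s[j]='d': π[18]=1 (border 'd')
j=19 s[j]='g': π[19]=2 (border 'dg')

[0, 0, 0, 0, 0, 0, 1, 1, 0, 1, 0, 0, 0, 0, 0, 0, 1, 0, 1, 2]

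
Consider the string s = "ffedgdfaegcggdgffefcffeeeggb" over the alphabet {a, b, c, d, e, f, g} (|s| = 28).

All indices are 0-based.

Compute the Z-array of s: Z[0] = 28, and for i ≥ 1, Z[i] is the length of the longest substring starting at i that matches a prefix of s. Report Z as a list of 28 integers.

Z[0]=28
i=1: fresh scan; Z[1]=1 grow→box=[1,2)
i=2: fresh scan; Z[2]=0
i=3: fresh scan; Z[3]=0
i=4: fresh scan; Z[4]=0
i=5: fresh scan; Z[5]=0
i=6: fresh scan; Z[6]=1 grow→box=[6,7)
i=7: fresh scan; Z[7]=0
i=8: fresh scan; Z[8]=0
i=9: fresh scan; Z[9]=0
i=10: fresh scan; Z[10]=0
i=11: fresh scan; Z[11]=0
i=12: fresh scan; Z[12]=0
i=13: fresh scan; Z[13]=0
i=14: fresh scan; Z[14]=0
i=15: fresh scan; Z[15]=3 grow→box=[15,18)
i=16: min(r-i=2, Z[1]=1)=1; Z[16]=1
i=17: min(r-i=1, Z[2]=0)=0; Z[17]=0
i=18: fresh scan; Z[18]=1 grow→box=[18,19)
i=19: fresh scan; Z[19]=0
i=20: fresh scan; Z[20]=3 grow→box=[20,23)
i=21: min(r-i=2, Z[1]=1)=1; Z[21]=1
i=22: min(r-i=1, Z[2]=0)=0; Z[22]=0
i=23: fresh scan; Z[23]=0
i=24: fresh scan; Z[24]=0
i=25: fresh scan; Z[25]=0
i=26: fresh scan; Z[26]=0
i=27: fresh scan; Z[27]=0

[28, 1, 0, 0, 0, 0, 1, 0, 0, 0, 0, 0, 0, 0, 0, 3, 1, 0, 1, 0, 3, 1, 0, 0, 0, 0, 0, 0]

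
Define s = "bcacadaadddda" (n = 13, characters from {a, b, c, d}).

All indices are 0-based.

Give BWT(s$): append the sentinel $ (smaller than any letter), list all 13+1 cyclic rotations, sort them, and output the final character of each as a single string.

addcca$badadda

rank  rotation        last
    0  $bcacadaadddda  a
    1  a$bcacadaadddd  d
    2  aadddda$bcacad  d
    3  acadaadddda$bc  c
    4  adaadddda$bcac  c
    5  adddda$bcacada  a
    6  bcacadaadddda$  $
    7  cacadaadddda$b  b
    8  cadaadddda$bca  a
    9  da$bcacadaaddd  d
   10  daadddda$bcaca  a
   11  dda$bcacadaadd  d
   12  ddda$bcacadaad  d
   13  dddda$bcacadaa  a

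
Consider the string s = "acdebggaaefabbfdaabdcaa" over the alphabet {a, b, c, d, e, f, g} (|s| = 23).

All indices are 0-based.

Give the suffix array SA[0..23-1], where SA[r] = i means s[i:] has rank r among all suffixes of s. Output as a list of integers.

[22, 21, 16, 7, 11, 17, 0, 8, 12, 18, 13, 4, 20, 1, 15, 19, 2, 3, 9, 10, 14, 6, 5]

sorted suffixes:
  #0 SA[0]=22  'a'
  #1 SA[1]=21  'aa'
  #2 SA[2]=16  'aabdcaa'
  #3 SA[3]=7  'aaefabbfdaabdcaa'
  #4 SA[4]=11  'abbfdaabdcaa'
  #5 SA[5]=17  'abdcaa'
  #6 SA[6]=0  'acdebggaaefabbfdaabdcaa'
  #7 SA[7]=8  'aefabbfdaabdcaa'
  #8 SA[8]=12  'bbfdaabdcaa'
  #9 SA[9]=18  'bdcaa'
  #10 SA[10]=13  'bfdaabdcaa'
  #11 SA[11]=4  'bggaaefabbfdaabdcaa'
  #12 SA[12]=20  'caa'
  #13 SA[13]=1  'cdebggaaefabbfdaabdcaa'
  #14 SA[14]=15  'daabdcaa'
  #15 SA[15]=19  'dcaa'
  #16 SA[16]=2  'debggaaefabbfdaabdcaa'
  #17 SA[17]=3  'ebggaaefabbfdaabdcaa'
  #18 SA[18]=9  'efabbfdaabdcaa'
  #19 SA[19]=10  'fabbfdaabdcaa'
  #20 SA[20]=14  'fdaabdcaa'
  #21 SA[21]=6  'gaaefabbfdaabdcaa'
  #22 SA[22]=5  'ggaaefabbfdaabdcaa'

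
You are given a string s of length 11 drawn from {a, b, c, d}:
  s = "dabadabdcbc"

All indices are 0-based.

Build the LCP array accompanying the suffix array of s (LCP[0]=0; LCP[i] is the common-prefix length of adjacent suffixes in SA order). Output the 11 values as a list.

rank→(start, suffix):
  0 → (1, 'abadabdcbc')
  1 → (5, 'abdcbc')
  2 → (3, 'adabdcbc')
  3 → (2, 'badabdcbc')
  4 → (9, 'bc')
  5 → (6, 'bdcbc')
  6 → (10, 'c')
  7 → (8, 'cbc')
  8 → (0, 'dabadabdcbc')
  9 → (4, 'dabdcbc')
  10 → (7, 'dcbc')

SA = [1, 5, 3, 2, 9, 6, 10, 8, 0, 4, 7]
rank  pair      lcp
   1  s[1:],s[5:]  2  'ab'
   2  s[5:],s[3:]  1  'a'
   3  s[3:],s[2:]  0  ''
   4  s[2:],s[9:]  1  'b'
   5  s[9:],s[6:]  1  'b'
   6  s[6:],s[10:]  0  ''
   7  s[10:],s[8:]  1  'c'
   8  s[8:],s[0:]  0  ''
   9  s[0:],s[4:]  3  'dab'
  10  s[4:],s[7:]  1  'd'

[0, 2, 1, 0, 1, 1, 0, 1, 0, 3, 1]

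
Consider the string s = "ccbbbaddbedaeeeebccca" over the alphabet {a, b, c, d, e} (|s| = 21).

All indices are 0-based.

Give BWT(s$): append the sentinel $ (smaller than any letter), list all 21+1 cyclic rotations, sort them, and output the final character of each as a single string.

acbdbbcedccc$bedaebeea

rank  rotation                last
    0  $ccbbbaddbedaeeeebccca  a
    1  a$ccbbbaddbedaeeeebccc  c
    2  addbedaeeeebccca$ccbbb  b
    3  aeeeebccca$ccbbbaddbed  d
    4  baddbedaeeeebccca$ccbb  b
    5  bbaddbedaeeeebccca$ccb  b
    6  bbbaddbedaeeeebccca$cc  c
    7  bccca$ccbbbaddbedaeeee  e
    8  bedaeeeebccca$ccbbbadd  d
    9  ca$ccbbbaddbedaeeeebcc  c
   10  cbbbaddbedaeeeebccca$c  c
   11  cca$ccbbbaddbedaeeeebc  c
   12  ccbbbaddbedaeeeebccca$  $
   13  ccca$ccbbbaddbedaeeeeb  b
   14  daeeeebccca$ccbbbaddbe  e
   15  dbedaeeeebccca$ccbbbad  d
   16  ddbedaeeeebccca$ccbbba  a
   17  ebccca$ccbbbaddbedaeee  e
   18  edaeeeebccca$ccbbbaddb  b
   19  eebccca$ccbbbaddbedaee  e
   20  eeebccca$ccbbbaddbedae  e
   21  eeeebccca$ccbbbaddbeda  a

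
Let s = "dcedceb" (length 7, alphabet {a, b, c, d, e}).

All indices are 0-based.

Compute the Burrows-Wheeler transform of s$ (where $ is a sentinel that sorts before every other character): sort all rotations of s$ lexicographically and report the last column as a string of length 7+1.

rank  rotation  last
    0  $dcedceb  b
    1  b$dcedce  e
    2  ceb$dced  d
    3  cedceb$d  d
    4  dceb$dce  e
    5  dcedceb$  $
    6  eb$dcedc  c
    7  edceb$dc  c

bedde$cc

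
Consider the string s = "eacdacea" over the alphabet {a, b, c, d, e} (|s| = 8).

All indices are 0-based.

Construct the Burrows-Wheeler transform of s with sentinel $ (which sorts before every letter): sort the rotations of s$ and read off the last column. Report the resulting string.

rank  rotation   last
    0  $eacdacea  a
    1  a$eacdace  e
    2  acdacea$e  e
    3  acea$eacd  d
    4  cdacea$ea  a
    5  cea$eacda  a
    6  dacea$eac  c
    7  ea$eacdac  c
    8  eacdacea$  $

aeedaacc$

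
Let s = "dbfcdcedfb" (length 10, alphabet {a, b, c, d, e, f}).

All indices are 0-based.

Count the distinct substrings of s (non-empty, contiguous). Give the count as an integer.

sorted suffixes:
  #0 SA[0]=9  'b'
  #1 SA[1]=1  'bfcdcedfb'
  #2 SA[2]=3  'cdcedfb'
  #3 SA[3]=5  'cedfb'
  #4 SA[4]=0  'dbfcdcedfb'
  #5 SA[5]=4  'dcedfb'
  #6 SA[6]=7  'dfb'
  #7 SA[7]=6  'edfb'
  #8 SA[8]=8  'fb'
  #9 SA[9]=2  'fcdcedfb'

SA = [9, 1, 3, 5, 0, 4, 7, 6, 8, 2]
rank  pair      lcp
   1  s[9:],s[1:]  1  'b'
   2  s[1:],s[3:]  0  ''
   3  s[3:],s[5:]  1  'c'
   4  s[5:],s[0:]  0  ''
   5  s[0:],s[4:]  1  'd'
   6  s[4:],s[7:]  1  'd'
   7  s[7:],s[6:]  0  ''
   8  s[6:],s[8:]  0  ''
   9  s[8:],s[2:]  1  'f'

n(n+1)/2 = 10·11/2 = 55
Σ LCP = 0 + 1 + 0 + 1 + 0 + 1 + 1 + 0 + 0 + 1 = 5
distinct = 55 − 5 = 50

50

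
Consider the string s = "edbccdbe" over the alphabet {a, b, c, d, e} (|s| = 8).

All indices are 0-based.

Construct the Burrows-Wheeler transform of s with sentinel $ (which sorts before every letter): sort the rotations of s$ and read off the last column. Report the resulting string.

rank  rotation   last
    0  $edbccdbe  e
    1  bccdbe$ed  d
    2  be$edbccd  d
    3  ccdbe$edb  b
    4  cdbe$edbc  c
    5  dbccdbe$e  e
    6  dbe$edbcc  c
    7  e$edbccdb  b
    8  edbccdbe$  $

eddbcecb$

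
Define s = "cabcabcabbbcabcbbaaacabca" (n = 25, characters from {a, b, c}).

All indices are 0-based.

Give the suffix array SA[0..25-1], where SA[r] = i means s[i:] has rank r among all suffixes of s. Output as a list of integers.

[24, 17, 18, 7, 21, 4, 1, 12, 19, 16, 15, 8, 9, 22, 5, 2, 10, 13, 23, 6, 20, 3, 0, 11, 14]

sorted suffixes:
  #0 SA[0]=24  'a'
  #1 SA[1]=17  'aaacabca'
  #2 SA[2]=18  'aacabca'
  #3 SA[3]=7  'abbbcabcbbaaacabca'
  #4 SA[4]=21  'abca'
  #5 SA[5]=4  'abcabbbcabcbbaaacabca'
  #6 SA[6]=1  'abcabcabbbcabcbbaaacabca'
  #7 SA[7]=12  'abcbbaaacabca'
  #8 SA[8]=19  'acabca'
  #9 SA[9]=16  'baaacabca'
  #10 SA[10]=15  'bbaaacabca'
  #11 SA[11]=8  'bbbcabcbbaaacabca'
  #12 SA[12]=9  'bbcabcbbaaacabca'
  #13 SA[13]=22  'bca'
  #14 SA[14]=5  'bcabbbcabcbbaaacabca'
  #15 SA[15]=2  'bcabcabbbcabcbbaaacabca'
  #16 SA[16]=10  'bcabcbbaaacabca'
  #17 SA[17]=13  'bcbbaaacabca'
  #18 SA[18]=23  'ca'
  #19 SA[19]=6  'cabbbcabcbbaaacabca'
  #20 SA[20]=20  'cabca'
  #21 SA[21]=3  'cabcabbbcabcbbaaacabca'
  #22 SA[22]=0  'cabcabcabbbcabcbbaaacabca'
  #23 SA[23]=11  'cabcbbaaacabca'
  #24 SA[24]=14  'cbbaaacabca'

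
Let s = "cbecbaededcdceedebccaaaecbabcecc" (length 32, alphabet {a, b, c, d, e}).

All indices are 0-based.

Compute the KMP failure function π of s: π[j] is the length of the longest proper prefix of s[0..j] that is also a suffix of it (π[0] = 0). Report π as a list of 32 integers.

[0, 0, 0, 1, 2, 0, 0, 0, 0, 0, 1, 0, 1, 0, 0, 0, 0, 0, 1, 1, 0, 0, 0, 0, 1, 2, 0, 0, 1, 0, 1, 1]

π[0] = 0
j=1 s[j]='b': π[1]=0 (border '')
j=2 s[j]='e': π[2]=0 (border '')
j=3 s[j]='c': π[3]=1 (border 'c')
j=4 s[j]='b': π[4]=2 (border 'cb')
j=5 s[j]='a': k: 2→0; π[5]=0 (border '')
j=6 s[j]='e': π[6]=0 (border '')
j=7 s[j]='d': π[7]=0 (border '')
j=8 s[j]='e': π[8]=0 (border '')
j=9 s[j]='d': π[9]=0 (border '')
j=10 s[j]='c': π[10]=1 (border 'c')
j=11 s[j]='d': k: 1→0; π[11]=0 (border '')
j=12 s[j]='c': π[12]=1 (border 'c')
j=13 s[j]='e': k: 1→0; π[13]=0 (border '')
j=14 s[j]='e': π[14]=0 (border '')
j=15 s[j]='d': π[15]=0 (border '')
j=16 s[j]='e': π[16]=0 (border '')
j=17 s[j]='b': π[17]=0 (border '')
j=18 s[j]='c': π[18]=1 (border 'c')
j=19 s[j]='c': k: 1→0; π[19]=1 (border 'c')
j=20 s[j]='a': k: 1→0; π[20]=0 (border '')
j=21 s[j]='a': π[21]=0 (border '')
j=22 s[j]='a': π[22]=0 (border '')
j=23 s[j]='e': π[23]=0 (border '')
j=24 s[j]='c': π[24]=1 (border 'c')
j=25 s[j]='b': π[25]=2 (border 'cb')
j=26 s[j]='a': k: 2→0; π[26]=0 (border '')
j=27 s[j]='b': π[27]=0 (border '')
j=28 s[j]='c': π[28]=1 (border 'c')
j=29 s[j]='e': k: 1→0; π[29]=0 (border '')
j=30 s[j]='c': π[30]=1 (border 'c')
j=31 s[j]='c': k: 1→0; π[31]=1 (border 'c')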